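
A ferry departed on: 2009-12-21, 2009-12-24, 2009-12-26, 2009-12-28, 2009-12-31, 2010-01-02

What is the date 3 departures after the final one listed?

2010-01-09

Every event lands on a Monday or Thursday or Saturday (gaps cycle 3, 2, 2, 3, 2).
So the schedule is: every Monday, Thursday and Saturday.
Next Monday: 2010-01-04.
The following Thursday is 2010-01-07.
Next Saturday: 2010-01-09.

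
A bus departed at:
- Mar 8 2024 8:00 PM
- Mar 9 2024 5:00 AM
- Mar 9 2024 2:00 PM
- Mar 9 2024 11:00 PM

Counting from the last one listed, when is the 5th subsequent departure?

Mar 11 2024 8:00 PM

The interval is a steady 9 hours (9, 9, 9).
Mar 9 2024 11:00 PM + 9 h = Mar 10 2024 8:00 AM.
Mar 10 2024 8:00 AM + 9 h = Mar 10 2024 5:00 PM.
Mar 10 2024 5:00 PM + 9 h = Mar 11 2024 2:00 AM.
Mar 11 2024 2:00 AM + 9 h = Mar 11 2024 11:00 AM.
Mar 11 2024 11:00 AM + 9 h = Mar 11 2024 8:00 PM.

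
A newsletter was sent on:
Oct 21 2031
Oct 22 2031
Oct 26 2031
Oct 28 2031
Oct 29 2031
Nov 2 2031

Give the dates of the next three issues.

Nov 4 2031, Nov 5 2031, Nov 9 2031

Gaps: 1, 4, 2, 1, 4 days — not constant, but cyclic with period 3.
The events fall on every Tuesday, Wednesday and Sunday.
Next Tuesday: Nov 4 2031.
The following Wednesday is Nov 5 2031.
The following Sunday is Nov 9 2031.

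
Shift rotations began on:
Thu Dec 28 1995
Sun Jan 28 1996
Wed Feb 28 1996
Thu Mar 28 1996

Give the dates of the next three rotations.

Sun Apr 28 1996, Tue May 28 1996, Fri Jun 28 1996

Gaps: 31, 31, 29 days — not constant. Every event is on the 28th of the month.
Pattern: the 28th of each month.
April 1996: Sun Apr 28 1996.
May 1996: Tue May 28 1996.
Next: June 1996 → Fri Jun 28 1996.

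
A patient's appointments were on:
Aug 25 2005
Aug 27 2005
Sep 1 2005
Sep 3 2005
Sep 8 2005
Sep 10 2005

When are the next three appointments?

Gaps: 2, 5, 2, 5, 2 days — not constant, but cyclic with period 2.
The events fall on every Thursday and Saturday.
The following Thursday is Sep 15 2005.
Next Saturday: Sep 17 2005.
The following Thursday is Sep 22 2005.

Sep 15 2005, Sep 17 2005, Sep 22 2005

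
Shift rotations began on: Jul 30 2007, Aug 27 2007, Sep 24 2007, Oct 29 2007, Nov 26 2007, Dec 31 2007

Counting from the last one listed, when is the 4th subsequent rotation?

Apr 28 2008

These are Mondays with 28, 28, 35, 28, 35-day gaps.
Each is the final Monday of its month — Jul 30 2007 is past the 28th, so '4th Monday' doesn't fit.
Last Monday of January 2008: Jan 28 2008.
Last Monday of February 2008: Feb 25 2008.
Last Monday of March 2008: Mar 31 2008.
April 2008 ends with Monday Apr 28 2008.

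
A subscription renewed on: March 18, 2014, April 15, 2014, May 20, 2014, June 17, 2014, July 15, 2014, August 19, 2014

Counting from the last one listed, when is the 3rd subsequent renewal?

These are Tuesdays at 28- or 35-day spacing (28, 35, 28, 28, 35).
The pattern: 3rd Tuesday of the month.
3rd Tuesday of September 2014: September 16, 2014.
3rd Tuesday of October 2014: October 21, 2014.
3rd Tuesday of November 2014: November 18, 2014.

November 18, 2014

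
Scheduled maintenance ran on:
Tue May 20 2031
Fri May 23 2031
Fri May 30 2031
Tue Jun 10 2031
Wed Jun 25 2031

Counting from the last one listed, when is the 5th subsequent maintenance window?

Gaps: 3, 7, 11, 15 days — each gap is 4 larger than the previous one.
Next gap: 19 days. Wed Jun 25 2031 + 19 days = Mon Jul 14 2031.
Next gap: 23 days. Mon Jul 14 2031 + 23 days = Wed Aug 6 2031.
Next gap: 27 days. Wed Aug 6 2031 + 27 days = Tue Sep 2 2031.
Next gap: 31 days. Tue Sep 2 2031 + 31 days = Fri Oct 3 2031.
Next gap: 35 days. Fri Oct 3 2031 + 35 days = Fri Nov 7 2031.

Fri Nov 7 2031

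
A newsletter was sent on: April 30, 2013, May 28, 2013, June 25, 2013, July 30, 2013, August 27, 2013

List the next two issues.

September 24, 2013; October 29, 2013

Every date is a Tuesday; gaps 28, 28, 35, 28 days.
Each is the last Tuesday of its month (at least one falls on the 29th or later, ruling out '4th Tuesday').
September 2013 ends with Tuesday September 24, 2013.
Last Tuesday of October 2013: October 29, 2013.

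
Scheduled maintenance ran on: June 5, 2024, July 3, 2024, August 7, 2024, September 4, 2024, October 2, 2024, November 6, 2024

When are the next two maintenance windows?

December 4, 2024; January 1, 2025

Gaps: 28, 35, 28, 28, 35 days — a mix of 28 and 35. Every date is a Wednesday.
Each is the 1st Wednesday of its month.
December 2024 — 1st Wednesday is December 4, 2024.
January 2025 — 1st Wednesday is January 1, 2025.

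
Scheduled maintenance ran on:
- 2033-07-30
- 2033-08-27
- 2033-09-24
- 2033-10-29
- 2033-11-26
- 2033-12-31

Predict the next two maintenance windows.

2034-01-28, 2034-02-25

These are Saturdays with 28, 28, 35, 28, 35-day gaps.
Each is the final Saturday of its month — 2033-07-30 is past the 28th, so '4th Saturday' doesn't fit.
Last Saturday of January 2034: 2034-01-28.
February 2034 ends with Saturday 2034-02-25.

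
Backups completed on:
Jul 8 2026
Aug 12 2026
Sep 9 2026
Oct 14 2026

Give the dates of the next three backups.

Nov 11 2026, Dec 9 2026, Jan 13 2027

These are Wednesdays at 28- or 35-day spacing (35, 28, 35).
The pattern: 2nd Wednesday of the month.
2nd Wednesday of November 2026: Nov 11 2026.
December 2026 — 2nd Wednesday is Dec 9 2026.
2nd Wednesday of January 2027: Jan 13 2027.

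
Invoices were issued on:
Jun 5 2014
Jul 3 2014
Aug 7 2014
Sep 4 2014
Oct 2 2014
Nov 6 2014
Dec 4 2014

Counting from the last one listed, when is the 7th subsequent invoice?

Jul 2 2015

Gaps: 28, 35, 28, 28, 35, 28 days — a mix of 28 and 35. Every date is a Thursday.
Each is the 1st Thursday of its month.
1st Thursday of January 2015: Jan 1 2015.
February 2015 — 1st Thursday is Feb 5 2015.
March 2015 — 1st Thursday is Mar 5 2015.
April 2015 — 1st Thursday is Apr 2 2015.
May 2015 — 1st Thursday is May 7 2015.
1st Thursday of June 2015: Jun 4 2015.
July 2015 — 1st Thursday is Jul 2 2015.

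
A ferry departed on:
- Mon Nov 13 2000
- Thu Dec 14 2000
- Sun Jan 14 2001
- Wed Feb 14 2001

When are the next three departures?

The spacing is 31, 31, 31 days — always 31 days.
Wed Feb 14 2001 + 31 days = Sat Mar 17 2001.
Sat Mar 17 2001 + 31 days = Tue Apr 17 2001.
Tue Apr 17 2001 + 31 days = Fri May 18 2001.

Sat Mar 17 2001, Tue Apr 17 2001, Fri May 18 2001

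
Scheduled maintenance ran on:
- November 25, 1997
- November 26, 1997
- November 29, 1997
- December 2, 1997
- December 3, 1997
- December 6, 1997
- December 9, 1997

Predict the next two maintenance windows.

December 10, 1997; December 13, 1997

Gaps: 1, 3, 3, 1, 3, 3 days — not constant, but cyclic with period 3.
The events fall on every Tuesday, Wednesday and Saturday.
Next Wednesday: December 10, 1997.
Next Saturday: December 13, 1997.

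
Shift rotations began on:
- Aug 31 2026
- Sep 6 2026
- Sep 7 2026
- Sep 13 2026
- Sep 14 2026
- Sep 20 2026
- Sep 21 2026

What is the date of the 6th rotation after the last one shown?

Oct 12 2026

The gap pattern 6, 1, 6, 1, 6, 1 repeats every 2 events.
These are the Mondays and Sundays of each week.
Next Sunday: Sep 27 2026.
The following Monday is Sep 28 2026.
The following Sunday is Oct 4 2026.
Next Monday: Oct 5 2026.
The following Sunday is Oct 11 2026.
The following Monday is Oct 12 2026.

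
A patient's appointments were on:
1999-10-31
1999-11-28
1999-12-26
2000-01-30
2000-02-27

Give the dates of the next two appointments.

Every date is a Sunday; gaps 28, 28, 35, 28 days.
Each is the last Sunday of its month (at least one falls on the 29th or later, ruling out '4th Sunday').
Last Sunday of March 2000: 2000-03-26.
April 2000 ends with Sunday 2000-04-30.

2000-03-26, 2000-04-30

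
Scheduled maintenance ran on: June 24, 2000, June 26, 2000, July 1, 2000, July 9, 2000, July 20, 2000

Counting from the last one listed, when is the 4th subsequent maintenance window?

Gaps: 2, 5, 8, 11 days — each gap is 3 larger than the previous one.
Next gap: 14 days. July 20, 2000 + 14 days = August 3, 2000.
Next gap: 17 days. August 3, 2000 + 17 days = August 20, 2000.
Next gap: 20 days. August 20, 2000 + 20 days = September 9, 2000.
Next gap: 23 days. September 9, 2000 + 23 days = October 2, 2000.

October 2, 2000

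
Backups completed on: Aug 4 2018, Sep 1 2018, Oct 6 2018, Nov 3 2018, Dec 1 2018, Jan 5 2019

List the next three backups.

Gaps: 28, 35, 28, 28, 35 days — a mix of 28 and 35. Every date is a Saturday.
Each is the 1st Saturday of its month.
1st Saturday of February 2019: Feb 2 2019.
1st Saturday of March 2019: Mar 2 2019.
April 2019 — 1st Saturday is Apr 6 2019.

Feb 2 2019, Mar 2 2019, Apr 6 2019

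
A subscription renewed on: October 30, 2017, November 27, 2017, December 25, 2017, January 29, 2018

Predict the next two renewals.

Every date is a Monday; gaps 28, 28, 35 days.
Each is the last Monday of its month (at least one falls on the 29th or later, ruling out '4th Monday').
February 2018 ends with Monday February 26, 2018.
Last Monday of March 2018: March 26, 2018.

February 26, 2018; March 26, 2018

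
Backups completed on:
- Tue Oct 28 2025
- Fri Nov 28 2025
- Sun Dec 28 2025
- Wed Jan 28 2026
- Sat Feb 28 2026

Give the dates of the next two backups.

Sat Mar 28 2026, Tue Apr 28 2026

Each date is the 28th; the gaps (31, 30, 31, 31) track the month lengths.
The rule is the 28th of each month.
March 2026: Sat Mar 28 2026.
April 2026: Tue Apr 28 2026.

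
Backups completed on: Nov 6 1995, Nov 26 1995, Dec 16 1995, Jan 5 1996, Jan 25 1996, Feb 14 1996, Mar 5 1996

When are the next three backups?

Mar 25 1996, Apr 14 1996, May 4 1996

Every event comes 20 days after the last (20, 20, 20, 20, 20, 20).
Mar 5 1996 + 20 days = Mar 25 1996.
Mar 25 1996 + 20 days = Apr 14 1996.
Apr 14 1996 + 20 days = May 4 1996.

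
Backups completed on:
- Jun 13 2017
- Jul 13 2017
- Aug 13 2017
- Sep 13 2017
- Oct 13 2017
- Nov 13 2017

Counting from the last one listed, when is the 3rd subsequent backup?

Gaps: 30, 31, 31, 30, 31 days — not constant. Every event is on the 13th of the month.
Pattern: the 13th of each month.
Next: December 2017 → Dec 13 2017.
January 2018: Jan 13 2018.
Next: February 2018 → Feb 13 2018.

Feb 13 2018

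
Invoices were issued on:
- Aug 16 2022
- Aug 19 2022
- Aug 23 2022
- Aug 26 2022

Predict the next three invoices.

Aug 30 2022, Sep 2 2022, Sep 6 2022

The gap pattern 3, 4, 3 repeats every 2 events.
These are the Tuesdays and Fridays of each week.
The following Tuesday is Aug 30 2022.
Next Friday: Sep 2 2022.
The following Tuesday is Sep 6 2022.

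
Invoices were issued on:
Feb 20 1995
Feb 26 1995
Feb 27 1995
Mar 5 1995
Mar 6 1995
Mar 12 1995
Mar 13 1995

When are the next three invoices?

Mar 19 1995, Mar 20 1995, Mar 26 1995

Gaps: 6, 1, 6, 1, 6, 1 days — not constant, but cyclic with period 2.
The events fall on every Monday and Sunday.
Next Sunday: Mar 19 1995.
Next Monday: Mar 20 1995.
The following Sunday is Mar 26 1995.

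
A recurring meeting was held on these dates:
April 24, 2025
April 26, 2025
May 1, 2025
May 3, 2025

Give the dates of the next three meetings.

May 8, 2025; May 10, 2025; May 15, 2025

Gaps: 2, 5, 2 days — not constant, but cyclic with period 2.
The events fall on every Thursday and Saturday.
Next Thursday: May 8, 2025.
The following Saturday is May 10, 2025.
The following Thursday is May 15, 2025.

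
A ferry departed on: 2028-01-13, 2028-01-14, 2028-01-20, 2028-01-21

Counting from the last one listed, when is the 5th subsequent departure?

Gaps: 1, 6, 1 days — not constant, but cyclic with period 2.
The events fall on every Thursday and Friday.
The following Thursday is 2028-01-27.
Next Friday: 2028-01-28.
Next Thursday: 2028-02-03.
Next Friday: 2028-02-04.
Next Thursday: 2028-02-10.

2028-02-10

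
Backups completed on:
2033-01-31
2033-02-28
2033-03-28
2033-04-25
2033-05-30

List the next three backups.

2033-06-27, 2033-07-25, 2033-08-29

All Mondays; the gaps (28, 28, 28, 35) vary with month length.
This is the last Monday of each month.
June 2033 ends with Monday 2033-06-27.
Last Monday of July 2033: 2033-07-25.
Last Monday of August 2033: 2033-08-29.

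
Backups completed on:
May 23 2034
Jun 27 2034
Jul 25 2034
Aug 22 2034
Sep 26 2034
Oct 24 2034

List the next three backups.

All dates are Tuesdays, 35, 28, 28, 35, 28 days apart.
Specifically, the 4th Tuesday of each month.
4th Tuesday of November 2034: Nov 28 2034.
December 2034 — 4th Tuesday is Dec 26 2034.
4th Tuesday of January 2035: Jan 23 2035.

Nov 28 2034, Dec 26 2034, Jan 23 2035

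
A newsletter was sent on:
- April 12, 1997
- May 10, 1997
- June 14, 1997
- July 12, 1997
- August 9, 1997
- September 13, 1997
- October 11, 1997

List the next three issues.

These are Saturdays at 28- or 35-day spacing (28, 35, 28, 28, 35, 28).
The pattern: 2nd Saturday of the month.
2nd Saturday of November 1997: November 8, 1997.
December 1997 — 2nd Saturday is December 13, 1997.
2nd Saturday of January 1998: January 10, 1998.

November 8, 1997; December 13, 1997; January 10, 1998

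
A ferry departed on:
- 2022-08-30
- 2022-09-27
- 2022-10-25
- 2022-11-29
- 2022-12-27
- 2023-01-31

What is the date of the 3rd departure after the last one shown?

2023-04-25

Every date is a Tuesday; gaps 28, 28, 35, 28, 35 days.
Each is the last Tuesday of its month (at least one falls on the 29th or later, ruling out '4th Tuesday').
February 2023 ends with Tuesday 2023-02-28.
Last Tuesday of March 2023: 2023-03-28.
April 2023 ends with Tuesday 2023-04-25.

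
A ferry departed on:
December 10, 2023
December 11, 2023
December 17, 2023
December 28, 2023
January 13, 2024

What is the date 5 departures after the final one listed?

Intervals are 1, 6, 11, 16 days — an arithmetic progression with common difference 5.
Next gap: 21 days. January 13, 2024 + 21 days = February 3, 2024.
Next gap: 26 days. February 3, 2024 + 26 days = February 29, 2024.
Next gap: 31 days. February 29, 2024 + 31 days = March 31, 2024.
Next gap: 36 days. March 31, 2024 + 36 days = May 6, 2024.
Next gap: 41 days. May 6, 2024 + 41 days = June 16, 2024.

June 16, 2024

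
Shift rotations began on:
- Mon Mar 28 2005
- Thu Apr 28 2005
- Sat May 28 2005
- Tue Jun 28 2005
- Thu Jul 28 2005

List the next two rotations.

Sun Aug 28 2005, Wed Sep 28 2005

The day-of-month is always 28 (31, 30, 31, 30 days between events).
So this recurs on the 28th of each month.
Next: August 2005 → Sun Aug 28 2005.
September 2005: Wed Sep 28 2005.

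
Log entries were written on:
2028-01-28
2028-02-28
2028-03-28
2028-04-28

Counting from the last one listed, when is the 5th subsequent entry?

2028-09-28

Each date is the 28th; the gaps (31, 29, 31) track the month lengths.
The rule is the 28th of each month.
Next: May 2028 → 2028-05-28.
Next: June 2028 → 2028-06-28.
July 2028: 2028-07-28.
August 2028: 2028-08-28.
September 2028: 2028-09-28.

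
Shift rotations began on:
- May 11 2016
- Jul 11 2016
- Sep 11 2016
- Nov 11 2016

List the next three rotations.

Gaps: 61, 62, 61 days — not constant. Every event is on the 11th of the month.
Pattern: the 11th of every 2 months.
January 2017: Jan 11 2017.
Next: March 2017 → Mar 11 2017.
Next: May 2017 → May 11 2017.

Jan 11 2017, Mar 11 2017, May 11 2017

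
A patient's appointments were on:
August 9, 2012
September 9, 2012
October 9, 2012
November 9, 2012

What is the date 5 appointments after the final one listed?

April 9, 2013

Each date is the 9th; the gaps (31, 30, 31) track the month lengths.
The rule is the 9th of each month.
Next: December 2012 → December 9, 2012.
Next: January 2013 → January 9, 2013.
Next: February 2013 → February 9, 2013.
March 2013: March 9, 2013.
April 2013: April 9, 2013.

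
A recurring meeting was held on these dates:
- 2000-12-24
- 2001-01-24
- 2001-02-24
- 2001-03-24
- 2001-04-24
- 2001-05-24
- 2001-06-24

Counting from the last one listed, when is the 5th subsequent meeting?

2001-11-24

Each date is the 24th; the gaps (31, 31, 28, 31, 30, 31) track the month lengths.
The rule is the 24th of each month.
Next: July 2001 → 2001-07-24.
August 2001: 2001-08-24.
Next: September 2001 → 2001-09-24.
Next: October 2001 → 2001-10-24.
Next: November 2001 → 2001-11-24.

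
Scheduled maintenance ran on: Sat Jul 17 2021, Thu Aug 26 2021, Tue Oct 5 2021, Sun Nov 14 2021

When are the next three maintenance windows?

Fri Dec 24 2021, Wed Feb 2 2022, Mon Mar 14 2022

Every event comes 40 days after the last (40, 40, 40).
Sun Nov 14 2021 + 40 days = Fri Dec 24 2021.
Fri Dec 24 2021 + 40 days = Wed Feb 2 2022.
Wed Feb 2 2022 + 40 days = Mon Mar 14 2022.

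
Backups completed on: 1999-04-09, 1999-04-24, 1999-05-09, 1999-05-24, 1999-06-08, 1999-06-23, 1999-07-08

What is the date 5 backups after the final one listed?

The spacing is 15, 15, 15, 15, 15, 15 days — always 15 days.
1999-07-08 + 15 days = 1999-07-23.
1999-07-23 + 15 days = 1999-08-07.
1999-08-07 + 15 days = 1999-08-22.
1999-08-22 + 15 days = 1999-09-06.
1999-09-06 + 15 days = 1999-09-21.

1999-09-21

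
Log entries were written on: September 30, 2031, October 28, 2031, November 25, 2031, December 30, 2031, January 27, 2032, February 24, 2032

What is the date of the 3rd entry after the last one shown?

May 25, 2032

These are Tuesdays with 28, 28, 35, 28, 28-day gaps.
Each is the final Tuesday of its month — September 30, 2031 is past the 28th, so '4th Tuesday' doesn't fit.
Last Tuesday of March 2032: March 30, 2032.
Last Tuesday of April 2032: April 27, 2032.
May 2032 ends with Tuesday May 25, 2032.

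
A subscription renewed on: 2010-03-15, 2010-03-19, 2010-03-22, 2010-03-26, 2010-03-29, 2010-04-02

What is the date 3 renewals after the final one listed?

2010-04-12

Every event lands on a Monday or Friday (gaps cycle 4, 3, 4, 3, 4).
So the schedule is: every Monday and Friday.
The following Monday is 2010-04-05.
The following Friday is 2010-04-09.
Next Monday: 2010-04-12.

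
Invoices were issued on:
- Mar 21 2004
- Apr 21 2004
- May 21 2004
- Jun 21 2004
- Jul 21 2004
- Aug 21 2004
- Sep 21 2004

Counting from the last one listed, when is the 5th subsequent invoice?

Each date is the 21st; the gaps (31, 30, 31, 30, 31, 31) track the month lengths.
The rule is the 21st of each month.
Next: October 2004 → Oct 21 2004.
Next: November 2004 → Nov 21 2004.
Next: December 2004 → Dec 21 2004.
Next: January 2005 → Jan 21 2005.
February 2005: Feb 21 2005.

Feb 21 2005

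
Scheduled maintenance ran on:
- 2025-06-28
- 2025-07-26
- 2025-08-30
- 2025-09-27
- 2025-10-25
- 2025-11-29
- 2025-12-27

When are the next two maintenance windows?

2026-01-31, 2026-02-28

These are Saturdays with 28, 35, 28, 28, 35, 28-day gaps.
Each is the final Saturday of its month — 2025-08-30 is past the 28th, so '4th Saturday' doesn't fit.
January 2026 ends with Saturday 2026-01-31.
February 2026 ends with Saturday 2026-02-28.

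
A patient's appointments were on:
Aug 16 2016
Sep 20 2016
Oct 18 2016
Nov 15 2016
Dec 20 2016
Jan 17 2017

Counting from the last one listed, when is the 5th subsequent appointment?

These are Tuesdays at 28- or 35-day spacing (35, 28, 28, 35, 28).
The pattern: 3rd Tuesday of the month.
February 2017 — 3rd Tuesday is Feb 21 2017.
March 2017 — 3rd Tuesday is Mar 21 2017.
April 2017 — 3rd Tuesday is Apr 18 2017.
May 2017 — 3rd Tuesday is May 16 2017.
June 2017 — 3rd Tuesday is Jun 20 2017.

Jun 20 2017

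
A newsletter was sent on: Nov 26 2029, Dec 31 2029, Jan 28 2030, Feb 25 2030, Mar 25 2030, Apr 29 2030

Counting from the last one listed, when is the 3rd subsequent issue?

Every date is a Monday; gaps 35, 28, 28, 28, 35 days.
Each is the last Monday of its month (at least one falls on the 29th or later, ruling out '4th Monday').
May 2030 ends with Monday May 27 2030.
Last Monday of June 2030: Jun 24 2030.
July 2030 ends with Monday Jul 29 2030.

Jul 29 2030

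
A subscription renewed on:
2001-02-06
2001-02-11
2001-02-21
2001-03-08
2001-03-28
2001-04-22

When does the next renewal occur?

2001-05-22

Intervals are 5, 10, 15, 20, 25 days — an arithmetic progression with common difference 5.
Next gap: 30 days. 2001-04-22 + 30 days = 2001-05-22.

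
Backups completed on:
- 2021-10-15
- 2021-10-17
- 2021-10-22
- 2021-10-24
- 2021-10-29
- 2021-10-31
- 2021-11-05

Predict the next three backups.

2021-11-07, 2021-11-12, 2021-11-14

The gap pattern 2, 5, 2, 5, 2, 5 repeats every 2 events.
These are the Fridays and Sundays of each week.
Next Sunday: 2021-11-07.
The following Friday is 2021-11-12.
Next Sunday: 2021-11-14.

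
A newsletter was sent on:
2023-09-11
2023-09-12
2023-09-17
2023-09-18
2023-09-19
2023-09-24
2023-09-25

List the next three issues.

Gaps: 1, 5, 1, 1, 5, 1 days — not constant, but cyclic with period 3.
The events fall on every Monday, Tuesday and Sunday.
The following Tuesday is 2023-09-26.
The following Sunday is 2023-10-01.
The following Monday is 2023-10-02.

2023-09-26, 2023-10-01, 2023-10-02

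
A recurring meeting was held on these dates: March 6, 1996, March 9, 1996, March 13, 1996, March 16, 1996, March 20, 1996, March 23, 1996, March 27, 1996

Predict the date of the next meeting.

Every event lands on a Wednesday or Saturday (gaps cycle 3, 4, 3, 4, 3, 4).
So the schedule is: every Wednesday and Saturday.
Next Saturday: March 30, 1996.

March 30, 1996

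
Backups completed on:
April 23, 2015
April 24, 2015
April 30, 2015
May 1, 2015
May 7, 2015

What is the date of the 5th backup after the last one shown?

The gap pattern 1, 6, 1, 6 repeats every 2 events.
These are the Thursdays and Fridays of each week.
Next Friday: May 8, 2015.
Next Thursday: May 14, 2015.
Next Friday: May 15, 2015.
The following Thursday is May 21, 2015.
Next Friday: May 22, 2015.

May 22, 2015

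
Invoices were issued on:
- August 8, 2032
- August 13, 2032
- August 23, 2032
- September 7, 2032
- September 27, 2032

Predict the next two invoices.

October 22, 2032; November 21, 2032

The spacing grows by 5 each time: 5, 10, 15, 20 days.
Next gap: 25 days. September 27, 2032 + 25 days = October 22, 2032.
Next gap: 30 days. October 22, 2032 + 30 days = November 21, 2032.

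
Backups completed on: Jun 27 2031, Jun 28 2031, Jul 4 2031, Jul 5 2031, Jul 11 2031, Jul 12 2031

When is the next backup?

Jul 18 2031

Gaps: 1, 6, 1, 6, 1 days — not constant, but cyclic with period 2.
The events fall on every Friday and Saturday.
Next Friday: Jul 18 2031.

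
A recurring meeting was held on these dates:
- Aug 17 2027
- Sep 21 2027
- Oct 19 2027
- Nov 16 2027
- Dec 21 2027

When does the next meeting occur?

Jan 18 2028

These are Tuesdays at 28- or 35-day spacing (35, 28, 28, 35).
The pattern: 3rd Tuesday of the month.
January 2028 — 3rd Tuesday is Jan 18 2028.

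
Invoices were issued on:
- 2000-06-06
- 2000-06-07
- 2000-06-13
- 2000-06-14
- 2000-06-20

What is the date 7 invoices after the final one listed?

Gaps: 1, 6, 1, 6 days — not constant, but cyclic with period 2.
The events fall on every Tuesday and Wednesday.
Next Wednesday: 2000-06-21.
Next Tuesday: 2000-06-27.
The following Wednesday is 2000-06-28.
Next Tuesday: 2000-07-04.
Next Wednesday: 2000-07-05.
Next Tuesday: 2000-07-11.
Next Wednesday: 2000-07-12.

2000-07-12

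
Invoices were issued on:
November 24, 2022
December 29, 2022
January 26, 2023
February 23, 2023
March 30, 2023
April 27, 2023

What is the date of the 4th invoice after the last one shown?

August 31, 2023

These are Thursdays with 35, 28, 28, 35, 28-day gaps.
Each is the final Thursday of its month — December 29, 2022 is past the 28th, so '4th Thursday' doesn't fit.
Last Thursday of May 2023: May 25, 2023.
Last Thursday of June 2023: June 29, 2023.
July 2023 ends with Thursday July 27, 2023.
August 2023 ends with Thursday August 31, 2023.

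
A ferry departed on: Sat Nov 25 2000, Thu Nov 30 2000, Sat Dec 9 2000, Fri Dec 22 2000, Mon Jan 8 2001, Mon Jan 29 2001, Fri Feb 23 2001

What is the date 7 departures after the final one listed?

Gaps: 5, 9, 13, 17, 21, 25 days — each gap is 4 larger than the previous one.
Next gap: 29 days. Fri Feb 23 2001 + 29 days = Sat Mar 24 2001.
Next gap: 33 days. Sat Mar 24 2001 + 33 days = Thu Apr 26 2001.
Next gap: 37 days. Thu Apr 26 2001 + 37 days = Sat Jun 2 2001.
Next gap: 41 days. Sat Jun 2 2001 + 41 days = Fri Jul 13 2001.
Next gap: 45 days. Fri Jul 13 2001 + 45 days = Mon Aug 27 2001.
Next gap: 49 days. Mon Aug 27 2001 + 49 days = Mon Oct 15 2001.
Next gap: 53 days. Mon Oct 15 2001 + 53 days = Fri Dec 7 2001.

Fri Dec 7 2001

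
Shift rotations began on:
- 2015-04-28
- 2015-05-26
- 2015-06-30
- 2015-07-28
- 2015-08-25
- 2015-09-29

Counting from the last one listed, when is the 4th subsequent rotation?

2016-01-26

These are Tuesdays with 28, 35, 28, 28, 35-day gaps.
Each is the final Tuesday of its month — 2015-06-30 is past the 28th, so '4th Tuesday' doesn't fit.
Last Tuesday of October 2015: 2015-10-27.
Last Tuesday of November 2015: 2015-11-24.
December 2015 ends with Tuesday 2015-12-29.
Last Tuesday of January 2016: 2016-01-26.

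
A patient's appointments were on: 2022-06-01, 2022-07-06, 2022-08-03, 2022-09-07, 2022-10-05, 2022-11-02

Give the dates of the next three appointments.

2022-12-07, 2023-01-04, 2023-02-01

Gaps: 35, 28, 35, 28, 28 days — a mix of 28 and 35. Every date is a Wednesday.
Each is the 1st Wednesday of its month.
December 2022 — 1st Wednesday is 2022-12-07.
January 2023 — 1st Wednesday is 2023-01-04.
February 2023 — 1st Wednesday is 2023-02-01.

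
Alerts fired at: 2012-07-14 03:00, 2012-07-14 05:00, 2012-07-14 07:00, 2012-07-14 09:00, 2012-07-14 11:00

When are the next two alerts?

2012-07-14 13:00, 2012-07-14 15:00

Gaps: 2, 2, 2, 2 hours — each event is 2 hours after the previous one.
2012-07-14 11:00 + 2 h = 2012-07-14 13:00.
2012-07-14 13:00 + 2 h = 2012-07-14 15:00.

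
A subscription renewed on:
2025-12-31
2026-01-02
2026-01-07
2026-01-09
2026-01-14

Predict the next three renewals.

2026-01-16, 2026-01-21, 2026-01-23

Gaps: 2, 5, 2, 5 days — not constant, but cyclic with period 2.
The events fall on every Wednesday and Friday.
The following Friday is 2026-01-16.
Next Wednesday: 2026-01-21.
Next Friday: 2026-01-23.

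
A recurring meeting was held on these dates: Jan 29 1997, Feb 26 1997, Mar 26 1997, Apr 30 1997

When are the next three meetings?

These are Wednesdays with 28, 28, 35-day gaps.
Each is the final Wednesday of its month — Jan 29 1997 is past the 28th, so '4th Wednesday' doesn't fit.
May 1997 ends with Wednesday May 28 1997.
June 1997 ends with Wednesday Jun 25 1997.
July 1997 ends with Wednesday Jul 30 1997.

May 28 1997, Jun 25 1997, Jul 30 1997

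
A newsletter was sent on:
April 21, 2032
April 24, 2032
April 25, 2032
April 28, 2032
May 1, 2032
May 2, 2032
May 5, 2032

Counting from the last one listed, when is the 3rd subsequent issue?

May 12, 2032

The gap pattern 3, 1, 3, 3, 1, 3 repeats every 3 events.
These are the Wednesdays, Saturdays and Sundays of each week.
The following Saturday is May 8, 2032.
The following Sunday is May 9, 2032.
The following Wednesday is May 12, 2032.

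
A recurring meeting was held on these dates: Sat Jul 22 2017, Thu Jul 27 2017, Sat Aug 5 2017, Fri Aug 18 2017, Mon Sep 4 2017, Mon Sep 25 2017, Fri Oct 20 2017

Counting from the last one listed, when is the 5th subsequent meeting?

Mon Apr 23 2018

Intervals are 5, 9, 13, 17, 21, 25 days — an arithmetic progression with common difference 4.
Next gap: 29 days. Fri Oct 20 2017 + 29 days = Sat Nov 18 2017.
Next gap: 33 days. Sat Nov 18 2017 + 33 days = Thu Dec 21 2017.
Next gap: 37 days. Thu Dec 21 2017 + 37 days = Sat Jan 27 2018.
Next gap: 41 days. Sat Jan 27 2018 + 41 days = Fri Mar 9 2018.
Next gap: 45 days. Fri Mar 9 2018 + 45 days = Mon Apr 23 2018.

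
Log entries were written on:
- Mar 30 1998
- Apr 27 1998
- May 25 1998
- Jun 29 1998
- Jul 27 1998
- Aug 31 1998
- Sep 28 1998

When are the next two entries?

These are Mondays with 28, 28, 35, 28, 35, 28-day gaps.
Each is the final Monday of its month — Mar 30 1998 is past the 28th, so '4th Monday' doesn't fit.
October 1998 ends with Monday Oct 26 1998.
November 1998 ends with Monday Nov 30 1998.

Oct 26 1998, Nov 30 1998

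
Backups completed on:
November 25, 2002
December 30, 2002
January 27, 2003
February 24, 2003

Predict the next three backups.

These are Mondays with 35, 28, 28-day gaps.
Each is the final Monday of its month — December 30, 2002 is past the 28th, so '4th Monday' doesn't fit.
Last Monday of March 2003: March 31, 2003.
Last Monday of April 2003: April 28, 2003.
May 2003 ends with Monday May 26, 2003.

March 31, 2003; April 28, 2003; May 26, 2003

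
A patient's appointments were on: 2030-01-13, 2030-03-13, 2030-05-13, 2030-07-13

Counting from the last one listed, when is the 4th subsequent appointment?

Each date is the 13th; the gaps (59, 61, 61) track the month lengths.
The rule is the 13th of every 2 months.
Next: September 2030 → 2030-09-13.
Next: November 2030 → 2030-11-13.
January 2031: 2031-01-13.
Next: March 2031 → 2031-03-13.

2031-03-13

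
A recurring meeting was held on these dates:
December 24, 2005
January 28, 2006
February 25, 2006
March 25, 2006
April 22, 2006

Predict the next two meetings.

These are Saturdays at 28- or 35-day spacing (35, 28, 28, 28).
The pattern: 4th Saturday of the month.
May 2006 — 4th Saturday is May 27, 2006.
June 2006 — 4th Saturday is June 24, 2006.

May 27, 2006; June 24, 2006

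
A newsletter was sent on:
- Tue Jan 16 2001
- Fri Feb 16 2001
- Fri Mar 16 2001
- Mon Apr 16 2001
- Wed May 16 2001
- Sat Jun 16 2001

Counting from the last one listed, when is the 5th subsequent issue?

Gaps: 31, 28, 31, 30, 31 days — not constant. Every event is on the 16th of the month.
Pattern: the 16th of each month.
Next: July 2001 → Mon Jul 16 2001.
August 2001: Thu Aug 16 2001.
September 2001: Sun Sep 16 2001.
Next: October 2001 → Tue Oct 16 2001.
November 2001: Fri Nov 16 2001.

Fri Nov 16 2001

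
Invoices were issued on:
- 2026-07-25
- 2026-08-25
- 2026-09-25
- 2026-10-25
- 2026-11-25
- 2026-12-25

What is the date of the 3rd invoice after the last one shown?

2027-03-25

Each date is the 25th; the gaps (31, 31, 30, 31, 30) track the month lengths.
The rule is the 25th of each month.
Next: January 2027 → 2027-01-25.
February 2027: 2027-02-25.
Next: March 2027 → 2027-03-25.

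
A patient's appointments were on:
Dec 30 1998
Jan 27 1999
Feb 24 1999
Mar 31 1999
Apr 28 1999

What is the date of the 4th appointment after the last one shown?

Every date is a Wednesday; gaps 28, 28, 35, 28 days.
Each is the last Wednesday of its month (at least one falls on the 29th or later, ruling out '4th Wednesday').
May 1999 ends with Wednesday May 26 1999.
June 1999 ends with Wednesday Jun 30 1999.
Last Wednesday of July 1999: Jul 28 1999.
Last Wednesday of August 1999: Aug 25 1999.

Aug 25 1999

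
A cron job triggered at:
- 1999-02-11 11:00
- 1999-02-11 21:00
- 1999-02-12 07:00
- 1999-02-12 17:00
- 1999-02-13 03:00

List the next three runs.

Gaps: 10, 10, 10, 10 hours — each event is 10 hours after the previous one.
1999-02-13 03:00 + 10 h = 1999-02-13 13:00.
1999-02-13 13:00 + 10 h = 1999-02-13 23:00.
1999-02-13 23:00 + 10 h = 1999-02-14 09:00.

1999-02-13 13:00, 1999-02-13 23:00, 1999-02-14 09:00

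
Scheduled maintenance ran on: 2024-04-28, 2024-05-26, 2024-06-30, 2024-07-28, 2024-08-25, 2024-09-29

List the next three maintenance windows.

All Sundays; the gaps (28, 35, 28, 28, 35) vary with month length.
This is the last Sunday of each month.
October 2024 ends with Sunday 2024-10-27.
Last Sunday of November 2024: 2024-11-24.
Last Sunday of December 2024: 2024-12-29.

2024-10-27, 2024-11-24, 2024-12-29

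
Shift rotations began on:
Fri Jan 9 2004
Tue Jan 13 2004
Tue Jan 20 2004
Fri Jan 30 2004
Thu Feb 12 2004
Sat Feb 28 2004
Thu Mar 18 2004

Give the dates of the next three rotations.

Fri Apr 9 2004, Tue May 4 2004, Tue Jun 1 2004

Gaps: 4, 7, 10, 13, 16, 19 days — each gap is 3 larger than the previous one.
Next gap: 22 days. Thu Mar 18 2004 + 22 days = Fri Apr 9 2004.
Next gap: 25 days. Fri Apr 9 2004 + 25 days = Tue May 4 2004.
Next gap: 28 days. Tue May 4 2004 + 28 days = Tue Jun 1 2004.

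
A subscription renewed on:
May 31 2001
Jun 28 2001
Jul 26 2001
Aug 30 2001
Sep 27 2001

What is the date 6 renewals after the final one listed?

These are Thursdays with 28, 28, 35, 28-day gaps.
Each is the final Thursday of its month — May 31 2001 is past the 28th, so '4th Thursday' doesn't fit.
Last Thursday of October 2001: Oct 25 2001.
November 2001 ends with Thursday Nov 29 2001.
December 2001 ends with Thursday Dec 27 2001.
Last Thursday of January 2002: Jan 31 2002.
February 2002 ends with Thursday Feb 28 2002.
Last Thursday of March 2002: Mar 28 2002.

Mar 28 2002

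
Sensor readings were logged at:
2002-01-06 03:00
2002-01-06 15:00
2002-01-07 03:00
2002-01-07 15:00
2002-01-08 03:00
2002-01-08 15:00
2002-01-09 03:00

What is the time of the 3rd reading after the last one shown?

Gaps: 12, 12, 12, 12, 12, 12 hours — each event is 12 hours after the previous one.
2002-01-09 03:00 + 12 h = 2002-01-09 15:00.
2002-01-09 15:00 + 12 h = 2002-01-10 03:00.
2002-01-10 03:00 + 12 h = 2002-01-10 15:00.

2002-01-10 15:00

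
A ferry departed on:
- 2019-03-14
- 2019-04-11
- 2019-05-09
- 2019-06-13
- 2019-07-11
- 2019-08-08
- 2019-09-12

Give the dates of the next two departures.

2019-10-10, 2019-11-14

All dates are Thursdays, 28, 28, 35, 28, 28, 35 days apart.
Specifically, the 2nd Thursday of each month.
2nd Thursday of October 2019: 2019-10-10.
2nd Thursday of November 2019: 2019-11-14.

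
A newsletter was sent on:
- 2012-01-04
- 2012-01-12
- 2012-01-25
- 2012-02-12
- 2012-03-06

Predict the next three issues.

2012-04-03, 2012-05-06, 2012-06-13

Intervals are 8, 13, 18, 23 days — an arithmetic progression with common difference 5.
Next gap: 28 days. 2012-03-06 + 28 days = 2012-04-03.
Next gap: 33 days. 2012-04-03 + 33 days = 2012-05-06.
Next gap: 38 days. 2012-05-06 + 38 days = 2012-06-13.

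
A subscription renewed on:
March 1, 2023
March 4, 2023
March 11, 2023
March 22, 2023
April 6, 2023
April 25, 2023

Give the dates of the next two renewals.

May 18, 2023; June 14, 2023

Intervals are 3, 7, 11, 15, 19 days — an arithmetic progression with common difference 4.
Next gap: 23 days. April 25, 2023 + 23 days = May 18, 2023.
Next gap: 27 days. May 18, 2023 + 27 days = June 14, 2023.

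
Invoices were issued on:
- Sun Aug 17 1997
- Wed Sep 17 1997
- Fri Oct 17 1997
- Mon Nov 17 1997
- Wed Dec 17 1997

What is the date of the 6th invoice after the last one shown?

Wed Jun 17 1998

Gaps: 31, 30, 31, 30 days — not constant. Every event is on the 17th of the month.
Pattern: the 17th of each month.
Next: January 1998 → Sat Jan 17 1998.
February 1998: Tue Feb 17 1998.
March 1998: Tue Mar 17 1998.
Next: April 1998 → Fri Apr 17 1998.
May 1998: Sun May 17 1998.
June 1998: Wed Jun 17 1998.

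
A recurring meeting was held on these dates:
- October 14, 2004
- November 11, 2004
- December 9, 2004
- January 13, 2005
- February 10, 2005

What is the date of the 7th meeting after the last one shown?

September 8, 2005

Gaps: 28, 28, 35, 28 days — a mix of 28 and 35. Every date is a Thursday.
Each is the 2nd Thursday of its month.
2nd Thursday of March 2005: March 10, 2005.
April 2005 — 2nd Thursday is April 14, 2005.
2nd Thursday of May 2005: May 12, 2005.
June 2005 — 2nd Thursday is June 9, 2005.
2nd Thursday of July 2005: July 14, 2005.
2nd Thursday of August 2005: August 11, 2005.
2nd Thursday of September 2005: September 8, 2005.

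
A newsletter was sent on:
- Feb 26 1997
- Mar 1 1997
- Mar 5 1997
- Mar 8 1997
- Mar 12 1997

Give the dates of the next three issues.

The gap pattern 3, 4, 3, 4 repeats every 2 events.
These are the Wednesdays and Saturdays of each week.
The following Saturday is Mar 15 1997.
Next Wednesday: Mar 19 1997.
The following Saturday is Mar 22 1997.

Mar 15 1997, Mar 19 1997, Mar 22 1997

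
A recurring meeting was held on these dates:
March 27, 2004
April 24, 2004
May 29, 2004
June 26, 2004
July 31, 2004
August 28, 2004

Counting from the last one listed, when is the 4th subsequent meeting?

December 25, 2004

These are Saturdays with 28, 35, 28, 35, 28-day gaps.
Each is the final Saturday of its month — May 29, 2004 is past the 28th, so '4th Saturday' doesn't fit.
September 2004 ends with Saturday September 25, 2004.
Last Saturday of October 2004: October 30, 2004.
Last Saturday of November 2004: November 27, 2004.
December 2004 ends with Saturday December 25, 2004.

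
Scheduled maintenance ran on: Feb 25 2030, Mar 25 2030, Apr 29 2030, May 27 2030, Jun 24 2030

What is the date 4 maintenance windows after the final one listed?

Oct 28 2030

Every date is a Monday; gaps 28, 35, 28, 28 days.
Each is the last Monday of its month (at least one falls on the 29th or later, ruling out '4th Monday').
July 2030 ends with Monday Jul 29 2030.
Last Monday of August 2030: Aug 26 2030.
Last Monday of September 2030: Sep 30 2030.
October 2030 ends with Monday Oct 28 2030.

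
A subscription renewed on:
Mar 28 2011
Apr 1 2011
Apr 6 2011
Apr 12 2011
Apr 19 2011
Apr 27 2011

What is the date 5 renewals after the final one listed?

Gaps: 4, 5, 6, 7, 8 days — each gap is 1 larger than the previous one.
Next gap: 9 days. Apr 27 2011 + 9 days = May 6 2011.
Next gap: 10 days. May 6 2011 + 10 days = May 16 2011.
Next gap: 11 days. May 16 2011 + 11 days = May 27 2011.
Next gap: 12 days. May 27 2011 + 12 days = Jun 8 2011.
Next gap: 13 days. Jun 8 2011 + 13 days = Jun 21 2011.

Jun 21 2011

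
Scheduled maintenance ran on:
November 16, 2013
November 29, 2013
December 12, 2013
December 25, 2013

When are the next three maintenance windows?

The spacing is 13, 13, 13 days — always 13 days.
December 25, 2013 + 13 days = January 7, 2014.
January 7, 2014 + 13 days = January 20, 2014.
January 20, 2014 + 13 days = February 2, 2014.

January 7, 2014; January 20, 2014; February 2, 2014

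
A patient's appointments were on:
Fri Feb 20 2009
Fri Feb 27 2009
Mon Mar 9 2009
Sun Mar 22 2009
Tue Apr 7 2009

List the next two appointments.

Sun Apr 26 2009, Mon May 18 2009

The spacing grows by 3 each time: 7, 10, 13, 16 days.
Next gap: 19 days. Tue Apr 7 2009 + 19 days = Sun Apr 26 2009.
Next gap: 22 days. Sun Apr 26 2009 + 22 days = Mon May 18 2009.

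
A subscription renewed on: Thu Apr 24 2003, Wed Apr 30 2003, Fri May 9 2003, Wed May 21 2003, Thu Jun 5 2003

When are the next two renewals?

Mon Jun 23 2003, Mon Jul 14 2003

The spacing grows by 3 each time: 6, 9, 12, 15 days.
Next gap: 18 days. Thu Jun 5 2003 + 18 days = Mon Jun 23 2003.
Next gap: 21 days. Mon Jun 23 2003 + 21 days = Mon Jul 14 2003.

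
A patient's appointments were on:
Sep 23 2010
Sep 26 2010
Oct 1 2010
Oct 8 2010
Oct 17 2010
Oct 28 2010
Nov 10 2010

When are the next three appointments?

Nov 25 2010, Dec 12 2010, Dec 31 2010

Intervals are 3, 5, 7, 9, 11, 13 days — an arithmetic progression with common difference 2.
Next gap: 15 days. Nov 10 2010 + 15 days = Nov 25 2010.
Next gap: 17 days. Nov 25 2010 + 17 days = Dec 12 2010.
Next gap: 19 days. Dec 12 2010 + 19 days = Dec 31 2010.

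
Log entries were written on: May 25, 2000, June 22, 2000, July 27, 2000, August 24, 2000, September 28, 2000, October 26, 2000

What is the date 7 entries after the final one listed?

Gaps: 28, 35, 28, 35, 28 days — a mix of 28 and 35. Every date is a Thursday.
Each is the 4th Thursday of its month.
November 2000 — 4th Thursday is November 23, 2000.
4th Thursday of December 2000: December 28, 2000.
January 2001 — 4th Thursday is January 25, 2001.
February 2001 — 4th Thursday is February 22, 2001.
4th Thursday of March 2001: March 22, 2001.
April 2001 — 4th Thursday is April 26, 2001.
May 2001 — 4th Thursday is May 24, 2001.

May 24, 2001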